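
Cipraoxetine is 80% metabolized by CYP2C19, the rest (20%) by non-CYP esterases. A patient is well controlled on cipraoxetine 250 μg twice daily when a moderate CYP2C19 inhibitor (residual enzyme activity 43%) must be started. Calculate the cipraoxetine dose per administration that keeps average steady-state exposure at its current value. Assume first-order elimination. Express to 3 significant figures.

CYP2C19: 0.8 × 0.43 = 0.344
Other: 0.2 (unchanged)
Relative clearance = 0.344 + 0.2 = 0.544.
Exposure is unchanged when dose changes in proportion to clearance. New dose = 250 μg × 0.544 = 136 μg.

136 μg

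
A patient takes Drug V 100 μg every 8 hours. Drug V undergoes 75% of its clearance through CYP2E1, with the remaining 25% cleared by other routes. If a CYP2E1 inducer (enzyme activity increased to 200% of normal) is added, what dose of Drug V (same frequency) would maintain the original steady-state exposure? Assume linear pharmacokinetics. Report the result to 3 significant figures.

175 μg

CYP2E1: 0.75 × 2 = 1.5
Other: 0.25 (unchanged)
CL_new/CL_old = 1.5 + 0.25 = 1.75.
Exposure is unchanged when dose changes in proportion to clearance. New dose = 100 μg × 1.75 = 175 μg.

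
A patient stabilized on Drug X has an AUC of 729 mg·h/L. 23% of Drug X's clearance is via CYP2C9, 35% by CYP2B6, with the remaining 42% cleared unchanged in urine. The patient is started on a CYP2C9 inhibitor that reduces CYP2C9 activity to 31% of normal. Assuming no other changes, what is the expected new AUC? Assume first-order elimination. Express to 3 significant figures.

CYP2C9: 0.23 × 0.31 = 0.0713
CYP2B6: 0.35 (unchanged)
Other: 0.42 (unchanged)
Relative clearance = 0.0713 + 0.35 + 0.42 = 0.8413.
New AUC = baseline ÷ relative clearance = 729 / 0.8413 = 867 mg·h/L.

867 mg·h/L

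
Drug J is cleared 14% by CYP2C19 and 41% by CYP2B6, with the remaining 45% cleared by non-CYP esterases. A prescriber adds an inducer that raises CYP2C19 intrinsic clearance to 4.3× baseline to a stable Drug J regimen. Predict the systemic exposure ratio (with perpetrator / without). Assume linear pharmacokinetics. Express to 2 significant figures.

The CYP2C19 pathway (14% of clearance) increases to 4.3× activity: 0.14 × 4.3 = 0.602.
CYP2B6 (41%) and the residual 45% are unaffected.
Relative clearance = 0.602 + 0.41 + 0.45 = 1.462.
Systemic exposure ratio = CL_old/CL_new = 1 / 1.462 = 0.68.

0.68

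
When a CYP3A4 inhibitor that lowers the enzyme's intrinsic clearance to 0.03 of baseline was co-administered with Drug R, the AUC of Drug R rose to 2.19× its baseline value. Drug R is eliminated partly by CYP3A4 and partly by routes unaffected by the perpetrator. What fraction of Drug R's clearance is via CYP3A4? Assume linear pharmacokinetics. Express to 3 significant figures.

0.560

Call the CYP3A4 fraction fm. After the interaction, CL_new/CL_old = fm × 0.03 + (1 − fm).
AUC ratio = 1 / (new CL fraction), so new CL fraction = 1 / 2.19 = 0.4566.
fm × 0.03 + 1 − fm = 0.4566  ⇒  fm × (0.03 − 1) = −0.5434  ⇒  fm = 0.560.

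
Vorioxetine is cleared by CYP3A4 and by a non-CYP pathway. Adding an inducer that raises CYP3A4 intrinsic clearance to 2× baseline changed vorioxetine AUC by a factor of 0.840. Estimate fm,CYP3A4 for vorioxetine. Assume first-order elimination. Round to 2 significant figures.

Let x = fm,CYP3A4. Because AUC ∝ 1/CL, relative clearance rose to 1/0.840 = 1.19.
Only the CYP3A4 route changed, so 1.19 = x·2 + (1 − x), giving x = 0.19.

0.19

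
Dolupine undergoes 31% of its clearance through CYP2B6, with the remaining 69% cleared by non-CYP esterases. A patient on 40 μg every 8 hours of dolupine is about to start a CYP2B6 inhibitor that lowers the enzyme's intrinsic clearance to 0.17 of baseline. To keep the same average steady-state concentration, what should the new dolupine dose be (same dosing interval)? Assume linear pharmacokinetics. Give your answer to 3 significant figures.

29.7 μg

The CYP2B6 pathway (31% of clearance) is reduced to 0.17× activity: 0.31 × 0.17 = 0.0527.
The remaining 69% of clearance is unaffected.
New clearance relative to baseline: 0.0527 + 0.69 = 0.7427.
To maintain the same steady-state level, dose must scale with clearance: new dose = 40 × 0.7427 = 29.7 μg.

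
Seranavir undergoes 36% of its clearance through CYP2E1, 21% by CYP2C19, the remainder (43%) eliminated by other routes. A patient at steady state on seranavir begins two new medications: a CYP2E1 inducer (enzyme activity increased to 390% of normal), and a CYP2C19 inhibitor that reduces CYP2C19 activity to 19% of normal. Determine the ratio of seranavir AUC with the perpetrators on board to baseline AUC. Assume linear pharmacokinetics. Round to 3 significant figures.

0.534

The CYP2E1 pathway (36% of clearance) increases to 3.9× activity: 0.36 × 3.9 = 1.404.
The CYP2C19 pathway (21% of clearance) falls to 0.19× activity: 0.21 × 0.19 = 0.0399.
The remaining 43% of clearance is unaffected.
CL_new/CL_old = 1.404 + 0.0399 + 0.43 = 1.8739.
Net AUC ratio = 1 / 1.8739 = 0.534.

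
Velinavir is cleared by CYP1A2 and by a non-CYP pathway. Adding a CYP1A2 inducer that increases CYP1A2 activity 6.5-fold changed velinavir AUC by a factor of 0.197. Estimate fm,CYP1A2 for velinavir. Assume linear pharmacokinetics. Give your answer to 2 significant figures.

Let x = fm,CYP1A2. Because AUC ∝ 1/CL, relative clearance rose to 1/0.197 = 5.076.
Setting x·6.5 + (1 − x) = 5.076 and solving: x = (5.076 − 1)/(6.5 − 1) = 0.74.

0.74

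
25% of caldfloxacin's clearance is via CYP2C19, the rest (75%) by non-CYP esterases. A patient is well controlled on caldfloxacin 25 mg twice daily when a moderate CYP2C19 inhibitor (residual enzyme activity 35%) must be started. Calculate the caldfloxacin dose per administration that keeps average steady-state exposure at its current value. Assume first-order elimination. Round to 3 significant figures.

CYP2C19: 0.25 × 0.35 = 0.0875
Other: 0.75 (unchanged)
New clearance relative to baseline: 0.0875 + 0.75 = 0.8375.
Css,avg = (dose rate)/CL, so holding Css fixed requires dose ∝ CL: 25 × 0.8375 = 20.9 mg.

20.9 mg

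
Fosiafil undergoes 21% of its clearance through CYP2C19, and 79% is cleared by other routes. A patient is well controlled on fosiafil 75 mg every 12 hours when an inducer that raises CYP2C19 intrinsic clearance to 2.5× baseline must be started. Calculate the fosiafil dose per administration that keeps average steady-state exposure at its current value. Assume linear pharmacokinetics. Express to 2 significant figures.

The CYP2C19 pathway (21% of clearance) increases to 2.5× activity: 0.21 × 2.5 = 0.525.
The remaining 79% of clearance is unaffected.
CL_new/CL_old = 0.525 + 0.79 = 1.315.
Exposure is unchanged when dose changes in proportion to clearance. New dose = 75 mg × 1.315 = 99 mg.

99 mg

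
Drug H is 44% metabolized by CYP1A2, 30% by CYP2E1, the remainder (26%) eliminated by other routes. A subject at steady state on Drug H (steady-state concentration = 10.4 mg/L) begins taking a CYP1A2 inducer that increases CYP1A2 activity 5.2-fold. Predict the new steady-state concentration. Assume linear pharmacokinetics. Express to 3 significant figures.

3.65 mg/L

CYP1A2: 0.44 × 5.2 = 2.288
CYP2E1: 0.3 (unchanged)
Other: 0.26 (unchanged)
New clearance relative to baseline: 2.288 + 0.3 + 0.26 = 2.848.
Steady-state concentration ∝ 1/CL, so new value = 10.4 / 2.848 = 3.65 mg/L.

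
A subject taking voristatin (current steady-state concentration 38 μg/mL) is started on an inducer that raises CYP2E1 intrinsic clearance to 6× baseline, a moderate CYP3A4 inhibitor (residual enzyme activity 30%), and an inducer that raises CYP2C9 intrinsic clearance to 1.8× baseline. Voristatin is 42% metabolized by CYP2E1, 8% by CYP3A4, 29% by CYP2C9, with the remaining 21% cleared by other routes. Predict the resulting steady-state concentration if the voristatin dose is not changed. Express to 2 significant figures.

12 μg/mL

CYP2E1: 0.42 × 6 = 2.52
CYP3A4: 0.08 × 0.3 = 0.024
CYP2C9: 0.29 × 1.8 = 0.522
Other: 0.21 (unchanged)
New clearance relative to baseline: 2.52 + 0.024 + 0.522 + 0.21 = 3.276.
New steady-state concentration = 38 / 3.276 = 12 μg/mL (concentration scales inversely with clearance).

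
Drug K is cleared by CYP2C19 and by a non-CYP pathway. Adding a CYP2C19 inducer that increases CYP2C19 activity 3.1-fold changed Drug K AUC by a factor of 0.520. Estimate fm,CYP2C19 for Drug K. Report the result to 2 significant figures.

Write x for the fraction cleared via CYP2C19. The observed AUC change means clearance rose to 1/0.520 = 1.923 of baseline.
Only the CYP2C19 route changed, so 1.923 = x·3.1 + (1 − x), giving x = 0.44.

0.44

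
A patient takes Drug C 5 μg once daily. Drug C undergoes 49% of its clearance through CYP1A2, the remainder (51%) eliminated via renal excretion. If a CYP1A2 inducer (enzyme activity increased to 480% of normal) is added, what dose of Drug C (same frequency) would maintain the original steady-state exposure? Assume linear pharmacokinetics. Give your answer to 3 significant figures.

14.3 μg

The CYP1A2 pathway (49% of clearance) is boosted to 4.8× activity: 0.49 × 4.8 = 2.352.
Non-CYP routes (51%) are unchanged.
New clearance relative to baseline: 2.352 + 0.51 = 2.862.
To maintain the same steady-state level, dose must scale with clearance: new dose = 5 × 2.862 = 14.3 μg.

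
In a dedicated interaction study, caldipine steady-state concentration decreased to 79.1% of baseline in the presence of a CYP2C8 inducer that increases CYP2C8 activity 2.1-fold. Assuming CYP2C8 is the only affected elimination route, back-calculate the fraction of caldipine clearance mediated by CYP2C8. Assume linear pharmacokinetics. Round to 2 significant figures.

0.24

Write x for the fraction cleared via CYP2C8. The observed steady-state concentration change means clearance rose to 1/0.791 = 1.264 of baseline.
Setting x·2.1 + (1 − x) = 1.264 and solving: x = (1.264 − 1)/(2.1 − 1) = 0.24.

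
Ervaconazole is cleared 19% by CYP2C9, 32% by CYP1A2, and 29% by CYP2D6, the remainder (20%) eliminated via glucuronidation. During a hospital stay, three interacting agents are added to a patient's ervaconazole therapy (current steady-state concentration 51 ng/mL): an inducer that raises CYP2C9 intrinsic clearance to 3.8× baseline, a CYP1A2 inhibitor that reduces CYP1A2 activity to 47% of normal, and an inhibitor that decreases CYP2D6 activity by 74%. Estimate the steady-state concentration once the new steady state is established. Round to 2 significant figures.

CYP2C9: 0.19 × 3.8 = 0.722
CYP1A2: 0.32 × 0.47 = 0.1504
CYP2D6: 0.29 × 0.26 = 0.0754
Other: 0.2 (unchanged)
New clearance relative to baseline: 0.722 + 0.1504 + 0.0754 + 0.2 = 1.1478.
Steady-state concentration ∝ 1/CL: new value = 51 / 1.1478 = 44 ng/mL.

44 ng/mL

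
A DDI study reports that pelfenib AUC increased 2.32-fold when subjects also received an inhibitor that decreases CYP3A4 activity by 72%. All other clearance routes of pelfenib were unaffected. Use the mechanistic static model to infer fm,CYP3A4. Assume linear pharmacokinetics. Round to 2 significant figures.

CL'/CL = 1 / 2.32 = 0.431
0.28·fm + (1 − fm) = 0.431
fm = (0.431 − 1) / (0.28 − 1) = 0.79

0.79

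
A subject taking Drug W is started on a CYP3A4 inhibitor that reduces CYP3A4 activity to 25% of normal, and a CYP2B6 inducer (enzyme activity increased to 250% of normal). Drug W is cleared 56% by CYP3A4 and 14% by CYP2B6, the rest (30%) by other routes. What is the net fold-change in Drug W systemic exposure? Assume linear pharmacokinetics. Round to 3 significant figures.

CYP3A4: 0.56 × 0.25 = 0.14
CYP2B6: 0.14 × 2.5 = 0.35
Other: 0.3 (unchanged)
New clearance relative to baseline: 0.14 + 0.35 + 0.3 = 0.79.
Systemic exposure ∝ 1/CL: fold-change = 1 / 0.79 = 1.27.

1.27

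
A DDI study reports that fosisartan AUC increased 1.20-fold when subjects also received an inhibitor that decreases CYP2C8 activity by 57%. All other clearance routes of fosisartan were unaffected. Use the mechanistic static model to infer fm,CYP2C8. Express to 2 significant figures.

CL'/CL = 1 / 1.20 = 0.8333
0.43·fm + (1 − fm) = 0.8333
fm = (0.8333 − 1) / (0.43 − 1) = 0.29

0.29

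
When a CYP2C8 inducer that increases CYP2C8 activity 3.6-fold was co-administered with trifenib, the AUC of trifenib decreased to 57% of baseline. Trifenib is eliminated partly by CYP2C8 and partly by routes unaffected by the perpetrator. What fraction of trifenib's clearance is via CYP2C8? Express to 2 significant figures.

0.29

CL'/CL = 1 / 0.570 = 1.754
3.6·fm + (1 − fm) = 1.754
fm = (1.754 − 1) / (3.6 − 1) = 0.29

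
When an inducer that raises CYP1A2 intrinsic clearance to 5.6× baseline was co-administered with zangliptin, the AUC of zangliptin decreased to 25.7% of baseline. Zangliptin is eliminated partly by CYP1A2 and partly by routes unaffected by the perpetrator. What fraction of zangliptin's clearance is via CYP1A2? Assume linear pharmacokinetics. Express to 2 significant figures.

Call the CYP1A2 fraction fm. After the interaction, CL_new/CL_old = fm × 5.6 + (1 − fm).
AUC ratio = 1 / (new CL fraction), so new CL fraction = 1 / 0.257 = 3.891.
fm × 5.6 + 1 − fm = 3.891  ⇒  fm × (5.6 − 1) = 2.891  ⇒  fm = 0.63.

0.63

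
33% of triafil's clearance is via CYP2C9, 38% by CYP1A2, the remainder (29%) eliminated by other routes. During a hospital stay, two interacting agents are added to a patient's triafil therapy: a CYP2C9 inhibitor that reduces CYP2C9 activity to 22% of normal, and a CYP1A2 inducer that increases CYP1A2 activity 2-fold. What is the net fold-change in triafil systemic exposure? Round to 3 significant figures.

0.891

The CYP2C9 pathway (33% of clearance) falls to 0.22× activity: 0.33 × 0.22 = 0.0726.
The CYP1A2 pathway (38% of clearance) is boosted to 2× activity: 0.38 × 2 = 0.76.
Non-CYP routes (29%) are unchanged.
New clearance relative to baseline: 0.0726 + 0.76 + 0.29 = 1.1226.
Net systemic exposure ratio = 1 / 1.1226 = 0.891.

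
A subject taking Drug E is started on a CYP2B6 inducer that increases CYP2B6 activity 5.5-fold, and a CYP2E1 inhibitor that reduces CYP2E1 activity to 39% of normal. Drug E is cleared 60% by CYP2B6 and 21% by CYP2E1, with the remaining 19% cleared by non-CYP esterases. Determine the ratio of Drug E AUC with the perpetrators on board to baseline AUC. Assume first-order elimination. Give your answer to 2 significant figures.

0.28

The CYP2B6 pathway (60% of clearance) is boosted to 5.5× activity: 0.6 × 5.5 = 3.3.
The CYP2E1 pathway (21% of clearance) falls to 0.39× activity: 0.21 × 0.39 = 0.0819.
The remaining 19% of clearance is unaffected.
New clearance relative to baseline: 3.3 + 0.0819 + 0.19 = 3.5719.
Because AUC varies inversely with clearance, the combined effect is 1 / 3.5719 = 0.28.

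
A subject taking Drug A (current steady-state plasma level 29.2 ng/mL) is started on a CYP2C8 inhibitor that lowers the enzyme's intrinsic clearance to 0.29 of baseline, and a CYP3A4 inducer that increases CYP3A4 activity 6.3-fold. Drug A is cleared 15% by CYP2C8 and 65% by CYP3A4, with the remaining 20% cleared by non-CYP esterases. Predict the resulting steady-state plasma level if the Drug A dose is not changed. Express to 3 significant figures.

6.73 ng/mL

The CYP2C8 pathway (15% of clearance) is reduced to 0.29× activity: 0.15 × 0.29 = 0.0435.
The CYP3A4 pathway (65% of clearance) rises to 6.3× activity: 0.65 × 6.3 = 4.095.
Non-CYP routes (20%) are unchanged.
New clearance relative to baseline: 0.0435 + 4.095 + 0.2 = 4.3385.
Dividing the baseline by the relative clearance: 29.2 / 4.3385 = 6.73 ng/mL.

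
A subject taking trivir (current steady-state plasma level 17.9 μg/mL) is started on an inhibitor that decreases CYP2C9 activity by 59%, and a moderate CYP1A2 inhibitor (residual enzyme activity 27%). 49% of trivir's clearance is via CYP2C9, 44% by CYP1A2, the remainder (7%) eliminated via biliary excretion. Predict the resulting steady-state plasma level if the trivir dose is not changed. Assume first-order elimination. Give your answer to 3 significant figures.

The CYP2C9 pathway (49% of clearance) is reduced to 0.41× activity: 0.49 × 0.41 = 0.2009.
The CYP1A2 pathway (44% of clearance) drops to 0.27× activity: 0.44 × 0.27 = 0.1188.
The remaining 7% of clearance is unaffected.
New clearance relative to baseline: 0.2009 + 0.1188 + 0.07 = 0.3897.
Steady-state plasma level ∝ 1/CL: new value = 17.9 / 0.3897 = 45.9 μg/mL.

45.9 μg/mL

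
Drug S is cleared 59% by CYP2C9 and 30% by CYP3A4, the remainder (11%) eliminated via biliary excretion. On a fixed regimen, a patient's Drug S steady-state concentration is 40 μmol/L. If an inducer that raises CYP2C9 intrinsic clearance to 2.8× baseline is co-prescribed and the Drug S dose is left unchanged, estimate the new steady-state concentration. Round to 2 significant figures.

19 μmol/L

The CYP2C9 pathway (59% of clearance) rises to 2.8× activity: 0.59 × 2.8 = 1.652.
CYP3A4 (30%) and the residual 11% are unaffected.
New clearance relative to baseline: 1.652 + 0.3 + 0.11 = 2.062.
With dosing unchanged, steady-state concentration scales as 1/CL: 40 / 2.062 = 19 μmol/L.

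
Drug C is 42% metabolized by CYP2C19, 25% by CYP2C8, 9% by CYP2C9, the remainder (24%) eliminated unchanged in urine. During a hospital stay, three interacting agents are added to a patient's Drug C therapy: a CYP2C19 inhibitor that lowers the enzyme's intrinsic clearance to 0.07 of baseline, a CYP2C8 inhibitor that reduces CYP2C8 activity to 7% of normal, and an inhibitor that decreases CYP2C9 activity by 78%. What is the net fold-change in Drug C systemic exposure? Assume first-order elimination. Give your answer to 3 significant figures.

The CYP2C19 pathway (42% of clearance) drops to 0.07× activity: 0.42 × 0.07 = 0.0294.
The CYP2C8 pathway (25% of clearance) falls to 0.07× activity: 0.25 × 0.07 = 0.0175.
The CYP2C9 pathway (9% of clearance) drops to 0.22× activity: 0.09 × 0.22 = 0.0198.
Non-CYP routes (24%) are unchanged.
New clearance relative to baseline: 0.0294 + 0.0175 + 0.0198 + 0.24 = 0.3067.
Net systemic exposure ratio = 1 / 0.3067 = 3.26.

3.26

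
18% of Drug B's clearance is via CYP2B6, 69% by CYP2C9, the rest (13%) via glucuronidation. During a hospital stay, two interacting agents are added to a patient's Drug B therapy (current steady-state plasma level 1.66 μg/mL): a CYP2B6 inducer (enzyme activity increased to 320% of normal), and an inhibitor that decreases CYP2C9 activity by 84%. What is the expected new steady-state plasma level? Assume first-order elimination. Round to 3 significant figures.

2.03 μg/mL

The CYP2B6 pathway (18% of clearance) increases to 3.2× activity: 0.18 × 3.2 = 0.576.
The CYP2C9 pathway (69% of clearance) drops to 0.16× activity: 0.69 × 0.16 = 0.1104.
Non-CYP routes (13%) are unchanged.
Relative clearance = 0.576 + 0.1104 + 0.13 = 0.8164.
Dividing the baseline by the relative clearance: 1.66 / 0.8164 = 2.03 μg/mL.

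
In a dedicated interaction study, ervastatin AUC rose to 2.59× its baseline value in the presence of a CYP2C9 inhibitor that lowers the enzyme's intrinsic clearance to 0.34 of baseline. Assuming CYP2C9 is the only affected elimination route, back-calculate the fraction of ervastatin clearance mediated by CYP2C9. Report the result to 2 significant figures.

0.93

Let x = fm,CYP2C9. Because AUC ∝ 1/CL, relative clearance fell to 1/2.59 = 0.3861.
Only the CYP2C9 route changed, so 0.3861 = x·0.34 + (1 − x), giving x = 0.93.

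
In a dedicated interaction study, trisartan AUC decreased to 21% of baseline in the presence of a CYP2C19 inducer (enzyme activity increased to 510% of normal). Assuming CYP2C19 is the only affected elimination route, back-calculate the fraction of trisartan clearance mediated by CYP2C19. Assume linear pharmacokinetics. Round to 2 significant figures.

Let x = fm,CYP2C19. Because AUC ∝ 1/CL, relative clearance rose to 1/0.210 = 4.762.
Only the CYP2C19 route changed, so 4.762 = x·5.1 + (1 − x), giving x = 0.92.

0.92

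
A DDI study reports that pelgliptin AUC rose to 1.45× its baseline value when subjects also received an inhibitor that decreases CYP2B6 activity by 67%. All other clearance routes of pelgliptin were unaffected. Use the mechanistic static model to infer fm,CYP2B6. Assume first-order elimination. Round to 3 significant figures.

Write x for the fraction cleared via CYP2B6. The observed AUC change means clearance fell to 1/1.45 = 0.6897 of baseline.
Setting x·0.33 + (1 − x) = 0.6897 and solving: x = (0.6897 − 1)/(0.33 − 1) = 0.463.

0.463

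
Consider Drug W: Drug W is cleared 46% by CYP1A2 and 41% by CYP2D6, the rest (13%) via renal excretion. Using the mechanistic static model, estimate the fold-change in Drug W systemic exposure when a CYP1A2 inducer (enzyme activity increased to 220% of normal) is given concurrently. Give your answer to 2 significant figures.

0.64

The CYP1A2 pathway (46% of clearance) increases to 2.2× activity: 0.46 × 2.2 = 1.012.
CYP2D6 (41%) and the residual 13% are unaffected.
Relative clearance = 1.012 + 0.41 + 0.13 = 1.552.
Systemic exposure is inversely proportional to clearance, so the fold-change is 1 / 1.552 = 0.64.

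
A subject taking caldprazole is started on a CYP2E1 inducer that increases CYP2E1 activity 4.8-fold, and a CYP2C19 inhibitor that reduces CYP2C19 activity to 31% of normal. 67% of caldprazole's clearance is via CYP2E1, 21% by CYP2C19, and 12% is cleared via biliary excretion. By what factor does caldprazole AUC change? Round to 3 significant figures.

0.294

CYP2E1: 0.67 × 4.8 = 3.216
CYP2C19: 0.21 × 0.31 = 0.0651
Other: 0.12 (unchanged)
Relative clearance = 3.216 + 0.0651 + 0.12 = 3.4011.
AUC ∝ 1/CL: fold-change = 1 / 3.4011 = 0.294.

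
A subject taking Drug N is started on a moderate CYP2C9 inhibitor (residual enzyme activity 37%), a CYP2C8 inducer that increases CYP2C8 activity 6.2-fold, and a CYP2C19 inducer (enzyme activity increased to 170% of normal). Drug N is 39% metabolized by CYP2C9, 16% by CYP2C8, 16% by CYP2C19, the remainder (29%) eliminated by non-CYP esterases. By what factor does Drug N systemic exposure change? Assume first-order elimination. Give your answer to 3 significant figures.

0.589

The CYP2C9 pathway (39% of clearance) falls to 0.37× activity: 0.39 × 0.37 = 0.1443.
The CYP2C8 pathway (16% of clearance) is boosted to 6.2× activity: 0.16 × 6.2 = 0.992.
The CYP2C19 pathway (16% of clearance) rises to 1.7× activity: 0.16 × 1.7 = 0.272.
Non-CYP routes (29%) are unchanged.
CL_new/CL_old = 0.1443 + 0.992 + 0.272 + 0.29 = 1.6983.
Systemic exposure ∝ 1/CL: fold-change = 1 / 1.6983 = 0.589.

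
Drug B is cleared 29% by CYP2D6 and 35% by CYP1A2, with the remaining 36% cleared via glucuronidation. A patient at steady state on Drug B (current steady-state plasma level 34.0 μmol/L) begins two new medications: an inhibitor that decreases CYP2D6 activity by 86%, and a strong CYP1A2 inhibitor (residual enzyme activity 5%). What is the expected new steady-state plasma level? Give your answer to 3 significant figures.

81.3 μmol/L

The CYP2D6 pathway (29% of clearance) is reduced to 0.14× activity: 0.29 × 0.14 = 0.0406.
The CYP1A2 pathway (35% of clearance) is reduced to 0.05× activity: 0.35 × 0.05 = 0.0175.
Non-CYP routes (36%) are unchanged.
CL_new/CL_old = 0.0406 + 0.0175 + 0.36 = 0.4181.
Steady-state plasma level ∝ 1/CL: new value = 34.0 / 0.4181 = 81.3 μmol/L.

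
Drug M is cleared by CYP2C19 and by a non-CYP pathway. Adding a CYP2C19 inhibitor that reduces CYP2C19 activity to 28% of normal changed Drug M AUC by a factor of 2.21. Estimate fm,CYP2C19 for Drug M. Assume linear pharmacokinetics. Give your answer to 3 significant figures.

Let fm be the CYP2C19 fraction. New clearance relative to baseline = fm × 0.28 + (1 − fm).
AUC ratio = 1 / (new CL fraction), so new CL fraction = 1 / 2.21 = 0.4525.
fm × 0.28 + 1 − fm = 0.4525  ⇒  fm × (0.28 − 1) = −0.5475  ⇒  fm = 0.760.

0.760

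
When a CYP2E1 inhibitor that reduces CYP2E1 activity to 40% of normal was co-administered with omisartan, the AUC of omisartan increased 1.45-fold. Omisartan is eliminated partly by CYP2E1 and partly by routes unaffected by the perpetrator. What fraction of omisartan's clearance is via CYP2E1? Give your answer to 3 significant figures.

0.517

Let fm be the CYP2E1 fraction. New clearance relative to baseline = fm × 0.4 + (1 − fm).
AUC ratio = 1 / (new CL fraction), so new CL fraction = 1 / 1.45 = 0.6897.
fm × 0.4 + 1 − fm = 0.6897  ⇒  fm × (0.4 − 1) = −0.3103  ⇒  fm = 0.517.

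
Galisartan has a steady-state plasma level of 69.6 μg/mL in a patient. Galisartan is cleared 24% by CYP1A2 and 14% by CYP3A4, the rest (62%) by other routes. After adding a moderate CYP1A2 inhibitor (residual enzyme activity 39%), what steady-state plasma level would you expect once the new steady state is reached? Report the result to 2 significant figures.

The CYP1A2 pathway (24% of clearance) drops to 0.39× activity: 0.24 × 0.39 = 0.0936.
CYP3A4 (14%) and the residual 62% are unaffected.
CL_new/CL_old = 0.0936 + 0.14 + 0.62 = 0.8536.
Steady-state plasma level ∝ 1/CL, so new value = 69.6 / 0.8536 = 82 μg/mL.

82 μg/mL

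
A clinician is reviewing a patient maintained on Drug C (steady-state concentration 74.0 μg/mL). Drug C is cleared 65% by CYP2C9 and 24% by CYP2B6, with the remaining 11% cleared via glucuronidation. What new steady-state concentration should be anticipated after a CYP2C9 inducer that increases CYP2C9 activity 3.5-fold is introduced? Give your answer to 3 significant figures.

CYP2C9: 0.65 × 3.5 = 2.275
CYP2B6: 0.24 (unchanged)
Other: 0.11 (unchanged)
New clearance relative to baseline: 2.275 + 0.24 + 0.11 = 2.625.
New steady-state concentration = baseline ÷ relative clearance = 74.0 / 2.625 = 28.2 μg/mL.

28.2 μg/mL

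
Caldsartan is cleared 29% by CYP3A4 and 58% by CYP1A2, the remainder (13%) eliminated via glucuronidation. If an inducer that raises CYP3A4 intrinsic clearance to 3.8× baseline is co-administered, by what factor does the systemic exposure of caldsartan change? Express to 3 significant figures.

CYP3A4: 0.29 × 3.8 = 1.102
CYP1A2: 0.58 (unchanged)
Other: 0.13 (unchanged)
CL_new/CL_old = 1.102 + 0.58 + 0.13 = 1.812.
Systemic exposure ratio = CL_old/CL_new = 1 / 1.812 = 0.552.

0.552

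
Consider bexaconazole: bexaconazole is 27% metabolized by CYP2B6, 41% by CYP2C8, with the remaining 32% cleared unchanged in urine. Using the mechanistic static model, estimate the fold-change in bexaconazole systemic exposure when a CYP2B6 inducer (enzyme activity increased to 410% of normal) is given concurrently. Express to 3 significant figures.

The CYP2B6 pathway (27% of clearance) rises to 4.1× activity: 0.27 × 4.1 = 1.107.
CYP2C8 (41%) and the residual 32% are unaffected.
New clearance relative to baseline: 1.107 + 0.41 + 0.32 = 1.837.
Systemic exposure is inversely proportional to clearance, so the fold-change is 1 / 1.837 = 0.544.

0.544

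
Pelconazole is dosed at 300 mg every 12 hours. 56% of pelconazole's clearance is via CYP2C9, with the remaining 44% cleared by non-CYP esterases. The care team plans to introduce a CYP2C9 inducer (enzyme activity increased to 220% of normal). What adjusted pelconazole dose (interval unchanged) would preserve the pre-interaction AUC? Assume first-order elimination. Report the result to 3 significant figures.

502 mg

The CYP2C9 pathway (56% of clearance) is boosted to 2.2× activity: 0.56 × 2.2 = 1.232.
The remaining 44% of clearance is unaffected.
New clearance relative to baseline: 1.232 + 0.44 = 1.672.
Exposure is unchanged when dose changes in proportion to clearance. New dose = 300 mg × 1.672 = 502 mg.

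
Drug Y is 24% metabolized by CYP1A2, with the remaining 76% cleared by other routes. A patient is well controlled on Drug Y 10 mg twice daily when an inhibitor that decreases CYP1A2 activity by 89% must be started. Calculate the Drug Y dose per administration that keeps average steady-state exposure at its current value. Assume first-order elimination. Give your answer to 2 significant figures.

CYP1A2: 0.24 × 0.11 = 0.0264
Other: 0.76 (unchanged)
Relative clearance = 0.0264 + 0.76 = 0.7864.
Css,avg = (dose rate)/CL, so holding Css fixed requires dose ∝ CL: 10 × 0.7864 = 7.9 mg.

7.9 mg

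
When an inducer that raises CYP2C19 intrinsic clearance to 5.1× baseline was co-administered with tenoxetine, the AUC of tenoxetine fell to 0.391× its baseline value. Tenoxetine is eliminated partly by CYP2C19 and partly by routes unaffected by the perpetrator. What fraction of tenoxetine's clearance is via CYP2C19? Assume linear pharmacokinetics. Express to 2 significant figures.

0.38

Call the CYP2C19 fraction fm. After the interaction, CL_new/CL_old = fm × 5.1 + (1 − fm).
AUC ratio = 1 / (new CL fraction), so new CL fraction = 1 / 0.391 = 2.558.
fm × 5.1 + 1 − fm = 2.558  ⇒  fm × (5.1 − 1) = 1.558  ⇒  fm = 0.38.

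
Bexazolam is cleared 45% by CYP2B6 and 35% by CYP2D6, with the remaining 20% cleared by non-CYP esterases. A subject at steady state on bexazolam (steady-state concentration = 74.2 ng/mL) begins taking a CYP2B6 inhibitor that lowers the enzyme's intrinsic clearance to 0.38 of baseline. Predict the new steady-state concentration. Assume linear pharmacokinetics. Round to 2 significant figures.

1.0 × 10² ng/mL

The CYP2B6 pathway (45% of clearance) drops to 0.38× activity: 0.45 × 0.38 = 0.171.
CYP2D6 (35%) and the residual 20% are unaffected.
Relative clearance = 0.171 + 0.35 + 0.2 = 0.721.
With dosing unchanged, steady-state concentration scales as 1/CL: 74.2 / 0.721 = 1.0 × 10² ng/mL.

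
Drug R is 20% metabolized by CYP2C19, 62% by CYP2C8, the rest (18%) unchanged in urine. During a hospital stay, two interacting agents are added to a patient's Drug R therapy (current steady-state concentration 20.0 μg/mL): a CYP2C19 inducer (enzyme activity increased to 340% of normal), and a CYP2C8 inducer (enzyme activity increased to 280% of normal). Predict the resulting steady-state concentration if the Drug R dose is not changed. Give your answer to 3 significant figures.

7.70 μg/mL

The CYP2C19 pathway (20% of clearance) is boosted to 3.4× activity: 0.2 × 3.4 = 0.68.
The CYP2C8 pathway (62% of clearance) increases to 2.8× activity: 0.62 × 2.8 = 1.736.
Non-CYP routes (18%) are unchanged.
Relative clearance = 0.68 + 1.736 + 0.18 = 2.596.
New steady-state concentration = 20.0 / 2.596 = 7.70 μg/mL (concentration scales inversely with clearance).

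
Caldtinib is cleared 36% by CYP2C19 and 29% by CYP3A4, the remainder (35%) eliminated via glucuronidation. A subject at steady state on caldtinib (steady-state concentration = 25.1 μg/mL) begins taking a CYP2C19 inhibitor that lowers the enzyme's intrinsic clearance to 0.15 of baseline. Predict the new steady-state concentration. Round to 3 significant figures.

The CYP2C19 pathway (36% of clearance) falls to 0.15× activity: 0.36 × 0.15 = 0.054.
CYP3A4 (29%) and the residual 35% are unaffected.
CL_new/CL_old = 0.054 + 0.29 + 0.35 = 0.694.
With dosing unchanged, steady-state concentration scales as 1/CL: 25.1 / 0.694 = 36.2 μg/mL.

36.2 μg/mL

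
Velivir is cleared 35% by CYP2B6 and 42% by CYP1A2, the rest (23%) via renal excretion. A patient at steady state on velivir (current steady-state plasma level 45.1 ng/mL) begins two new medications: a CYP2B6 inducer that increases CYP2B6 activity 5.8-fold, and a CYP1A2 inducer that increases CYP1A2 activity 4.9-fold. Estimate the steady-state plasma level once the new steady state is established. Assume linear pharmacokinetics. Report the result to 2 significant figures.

10 ng/mL

The CYP2B6 pathway (35% of clearance) is boosted to 5.8× activity: 0.35 × 5.8 = 2.03.
The CYP1A2 pathway (42% of clearance) increases to 4.9× activity: 0.42 × 4.9 = 2.058.
Non-CYP routes (23%) are unchanged.
New clearance relative to baseline: 2.03 + 2.058 + 0.23 = 4.318.
New steady-state plasma level = 45.1 / 4.318 = 10 ng/mL (concentration scales inversely with clearance).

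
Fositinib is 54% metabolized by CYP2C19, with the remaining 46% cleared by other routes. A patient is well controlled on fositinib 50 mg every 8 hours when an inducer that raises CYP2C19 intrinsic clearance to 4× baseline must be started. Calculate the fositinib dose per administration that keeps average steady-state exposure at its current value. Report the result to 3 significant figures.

131 mg

The CYP2C19 pathway (54% of clearance) rises to 4× activity: 0.54 × 4 = 2.16.
The remaining 46% of clearance is unaffected.
New clearance relative to baseline: 2.16 + 0.46 = 2.62.
Css,avg = (dose rate)/CL, so holding Css fixed requires dose ∝ CL: 50 × 2.62 = 131 mg.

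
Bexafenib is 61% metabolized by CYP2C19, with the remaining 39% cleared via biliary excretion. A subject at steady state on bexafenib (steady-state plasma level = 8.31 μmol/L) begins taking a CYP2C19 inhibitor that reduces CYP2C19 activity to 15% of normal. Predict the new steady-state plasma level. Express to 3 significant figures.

17.3 μmol/L

The CYP2C19 pathway (61% of clearance) falls to 0.15× activity: 0.61 × 0.15 = 0.0915.
The remaining 39% of clearance is unaffected.
CL_new/CL_old = 0.0915 + 0.39 = 0.4815.
Steady-state plasma level ∝ 1/CL, so new value = 8.31 / 0.4815 = 17.3 μmol/L.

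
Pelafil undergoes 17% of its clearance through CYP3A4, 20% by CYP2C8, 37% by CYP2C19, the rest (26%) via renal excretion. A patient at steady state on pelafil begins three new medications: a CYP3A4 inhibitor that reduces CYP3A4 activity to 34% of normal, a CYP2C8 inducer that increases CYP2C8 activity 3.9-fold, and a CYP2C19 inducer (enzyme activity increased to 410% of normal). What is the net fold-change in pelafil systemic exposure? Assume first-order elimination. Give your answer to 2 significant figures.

The CYP3A4 pathway (17% of clearance) falls to 0.34× activity: 0.17 × 0.34 = 0.0578.
The CYP2C8 pathway (20% of clearance) increases to 3.9× activity: 0.2 × 3.9 = 0.78.
The CYP2C19 pathway (37% of clearance) is boosted to 4.1× activity: 0.37 × 4.1 = 1.517.
Non-CYP routes (26%) are unchanged.
Relative clearance = 0.0578 + 0.78 + 1.517 + 0.26 = 2.6148.
Net systemic exposure ratio = 1 / 2.6148 = 0.38.

0.38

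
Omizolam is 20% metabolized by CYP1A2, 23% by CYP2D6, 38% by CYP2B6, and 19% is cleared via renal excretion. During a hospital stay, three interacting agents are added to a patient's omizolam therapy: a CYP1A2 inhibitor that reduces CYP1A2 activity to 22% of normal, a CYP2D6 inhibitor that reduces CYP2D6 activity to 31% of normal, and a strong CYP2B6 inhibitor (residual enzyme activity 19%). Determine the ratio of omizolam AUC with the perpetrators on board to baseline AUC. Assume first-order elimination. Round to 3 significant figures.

The CYP1A2 pathway (20% of clearance) is reduced to 0.22× activity: 0.2 × 0.22 = 0.044.
The CYP2D6 pathway (23% of clearance) drops to 0.31× activity: 0.23 × 0.31 = 0.0713.
The CYP2B6 pathway (38% of clearance) falls to 0.19× activity: 0.38 × 0.19 = 0.0722.
The remaining 19% of clearance is unaffected.
New clearance relative to baseline: 0.044 + 0.0713 + 0.0722 + 0.19 = 0.3775.
Because AUC varies inversely with clearance, the combined effect is 1 / 0.3775 = 2.65.

2.65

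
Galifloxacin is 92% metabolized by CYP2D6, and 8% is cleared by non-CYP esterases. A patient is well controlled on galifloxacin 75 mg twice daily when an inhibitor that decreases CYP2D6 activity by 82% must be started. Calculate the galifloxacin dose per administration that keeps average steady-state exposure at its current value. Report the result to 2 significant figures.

18 mg

The CYP2D6 pathway (92% of clearance) is reduced to 0.18× activity: 0.92 × 0.18 = 0.1656.
Non-CYP routes (8%) are unchanged.
CL_new/CL_old = 0.1656 + 0.08 = 0.2456.
Exposure is unchanged when dose changes in proportion to clearance. New dose = 75 mg × 0.2456 = 18 mg.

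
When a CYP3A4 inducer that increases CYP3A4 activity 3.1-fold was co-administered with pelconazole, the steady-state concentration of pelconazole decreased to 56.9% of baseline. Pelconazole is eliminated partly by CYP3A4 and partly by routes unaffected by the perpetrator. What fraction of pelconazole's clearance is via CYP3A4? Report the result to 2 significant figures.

Call the CYP3A4 fraction fm. After the interaction, CL_new/CL_old = fm × 3.1 + (1 − fm).
Steady-state concentration ratio = 1 / (new CL fraction), so new CL fraction = 1 / 0.569 = 1.757.
fm × 3.1 + 1 − fm = 1.757  ⇒  fm × (3.1 − 1) = 0.7575  ⇒  fm = 0.36.

0.36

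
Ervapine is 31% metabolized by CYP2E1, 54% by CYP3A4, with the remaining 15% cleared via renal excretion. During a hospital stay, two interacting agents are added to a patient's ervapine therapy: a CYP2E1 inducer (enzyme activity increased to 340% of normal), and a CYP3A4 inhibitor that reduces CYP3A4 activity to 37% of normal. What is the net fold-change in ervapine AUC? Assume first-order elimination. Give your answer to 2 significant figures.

The CYP2E1 pathway (31% of clearance) increases to 3.4× activity: 0.31 × 3.4 = 1.054.
The CYP3A4 pathway (54% of clearance) falls to 0.37× activity: 0.54 × 0.37 = 0.1998.
Non-CYP routes (15%) are unchanged.
CL_new/CL_old = 1.054 + 0.1998 + 0.15 = 1.4038.
AUC ∝ 1/CL: fold-change = 1 / 1.4038 = 0.71.

0.71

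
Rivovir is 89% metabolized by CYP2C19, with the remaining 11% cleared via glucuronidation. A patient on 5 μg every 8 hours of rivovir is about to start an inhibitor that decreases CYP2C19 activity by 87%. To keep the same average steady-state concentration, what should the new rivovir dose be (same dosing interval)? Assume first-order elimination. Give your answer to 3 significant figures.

CYP2C19: 0.89 × 0.13 = 0.1157
Other: 0.11 (unchanged)
New clearance relative to baseline: 0.1157 + 0.11 = 0.2257.
Css,avg = (dose rate)/CL, so holding Css fixed requires dose ∝ CL: 5 × 0.2257 = 1.13 μg.

1.13 μg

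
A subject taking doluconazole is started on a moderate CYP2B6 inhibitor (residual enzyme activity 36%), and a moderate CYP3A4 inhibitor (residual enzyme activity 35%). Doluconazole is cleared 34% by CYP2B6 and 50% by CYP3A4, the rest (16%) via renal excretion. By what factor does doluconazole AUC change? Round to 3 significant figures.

2.19

CYP2B6: 0.34 × 0.36 = 0.1224
CYP3A4: 0.5 × 0.35 = 0.175
Other: 0.16 (unchanged)
CL_new/CL_old = 0.1224 + 0.175 + 0.16 = 0.4574.
AUC ∝ 1/CL: fold-change = 1 / 0.4574 = 2.19.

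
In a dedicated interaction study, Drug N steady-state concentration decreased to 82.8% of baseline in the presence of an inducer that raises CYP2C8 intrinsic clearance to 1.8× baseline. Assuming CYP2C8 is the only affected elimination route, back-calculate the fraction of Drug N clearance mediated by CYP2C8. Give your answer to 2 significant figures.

Let fm be the CYP2C8 fraction. New clearance relative to baseline = fm × 1.8 + (1 − fm).
Steady-state concentration ratio = 1 / (new CL fraction), so new CL fraction = 1 / 0.828 = 1.208.
fm × 1.8 + 1 − fm = 1.208  ⇒  fm × (1.8 − 1) = 0.2077  ⇒  fm = 0.26.

0.26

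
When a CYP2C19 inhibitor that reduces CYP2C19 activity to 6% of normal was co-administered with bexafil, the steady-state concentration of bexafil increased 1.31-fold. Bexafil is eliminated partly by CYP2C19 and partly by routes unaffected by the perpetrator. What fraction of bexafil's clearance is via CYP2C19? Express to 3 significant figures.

Call the CYP2C19 fraction fm. After the interaction, CL_new/CL_old = fm × 0.06 + (1 − fm).
Steady-state concentration ratio = 1 / (new CL fraction), so new CL fraction = 1 / 1.31 = 0.7634.
fm × 0.06 + 1 − fm = 0.7634  ⇒  fm × (0.06 − 1) = −0.2366  ⇒  fm = 0.252.

0.252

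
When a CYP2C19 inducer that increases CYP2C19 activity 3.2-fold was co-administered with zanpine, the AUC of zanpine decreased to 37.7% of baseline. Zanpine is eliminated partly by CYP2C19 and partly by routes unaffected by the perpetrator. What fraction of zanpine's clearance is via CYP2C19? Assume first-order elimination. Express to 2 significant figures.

Call the CYP2C19 fraction fm. After the interaction, CL_new/CL_old = fm × 3.2 + (1 − fm).
AUC ratio = 1 / (new CL fraction), so new CL fraction = 1 / 0.377 = 2.653.
fm × 3.2 + 1 − fm = 2.653  ⇒  fm × (3.2 − 1) = 1.653  ⇒  fm = 0.75.

0.75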